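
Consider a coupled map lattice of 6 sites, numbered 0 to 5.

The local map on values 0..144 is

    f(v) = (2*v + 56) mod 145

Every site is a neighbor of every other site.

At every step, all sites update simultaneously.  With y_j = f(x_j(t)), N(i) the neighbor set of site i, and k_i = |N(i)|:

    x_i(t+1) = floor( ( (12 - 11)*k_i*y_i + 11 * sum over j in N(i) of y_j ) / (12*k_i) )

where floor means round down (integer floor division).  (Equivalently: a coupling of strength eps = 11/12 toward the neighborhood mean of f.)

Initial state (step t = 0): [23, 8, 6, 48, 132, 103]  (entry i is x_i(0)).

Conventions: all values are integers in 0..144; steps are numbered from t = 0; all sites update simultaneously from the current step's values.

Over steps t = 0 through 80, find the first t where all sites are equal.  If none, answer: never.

Simulating step by step:
t=0: [23, 8, 6, 48, 132, 103]  (not all equal)
t=1: [62, 65, 65, 71, 69, 60]  (not all equal)
t=2: [42, 41, 41, 40, 40, 42]  (not all equal)
t=3: [137, 138, 138, 138, 138, 137]  (not all equal)
t=4: [41, 41, 41, 41, 41, 41]  (all equal)

Answer: 4
Key observation: Synchronization is absorbing here: once all sites are equal they stay equal, and step 4 is the first all-equal step.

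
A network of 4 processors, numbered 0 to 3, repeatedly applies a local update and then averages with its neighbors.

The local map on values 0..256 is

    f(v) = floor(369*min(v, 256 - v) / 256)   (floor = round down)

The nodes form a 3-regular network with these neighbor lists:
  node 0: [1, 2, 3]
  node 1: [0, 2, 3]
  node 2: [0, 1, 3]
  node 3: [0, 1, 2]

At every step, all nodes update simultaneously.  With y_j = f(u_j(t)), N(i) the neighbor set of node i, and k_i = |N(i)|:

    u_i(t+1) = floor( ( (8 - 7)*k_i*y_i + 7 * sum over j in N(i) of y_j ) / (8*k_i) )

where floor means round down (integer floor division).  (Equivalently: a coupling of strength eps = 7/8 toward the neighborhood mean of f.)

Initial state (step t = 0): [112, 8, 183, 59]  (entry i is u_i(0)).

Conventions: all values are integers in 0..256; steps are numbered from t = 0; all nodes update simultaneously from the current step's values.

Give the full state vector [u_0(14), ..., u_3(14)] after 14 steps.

Simulating step by step:
t=0: [112, 8, 183, 59]
t=1: [78, 103, 88, 91]
t=2: [132, 126, 129, 128]
t=3: [182, 181, 181, 181]
t=4: [107, 107, 107, 107]
t=5: [154, 154, 154, 154]
t=6: [147, 147, 147, 147]
t=7: [157, 157, 157, 157]
t=8: [142, 142, 142, 142]
t=9: [164, 164, 164, 164]
t=10: [132, 132, 132, 132]
t=11: [178, 178, 178, 178]
t=12: [112, 112, 112, 112]
t=13: [161, 161, 161, 161]
t=14: [136, 136, 136, 136]

Answer: [136, 136, 136, 136]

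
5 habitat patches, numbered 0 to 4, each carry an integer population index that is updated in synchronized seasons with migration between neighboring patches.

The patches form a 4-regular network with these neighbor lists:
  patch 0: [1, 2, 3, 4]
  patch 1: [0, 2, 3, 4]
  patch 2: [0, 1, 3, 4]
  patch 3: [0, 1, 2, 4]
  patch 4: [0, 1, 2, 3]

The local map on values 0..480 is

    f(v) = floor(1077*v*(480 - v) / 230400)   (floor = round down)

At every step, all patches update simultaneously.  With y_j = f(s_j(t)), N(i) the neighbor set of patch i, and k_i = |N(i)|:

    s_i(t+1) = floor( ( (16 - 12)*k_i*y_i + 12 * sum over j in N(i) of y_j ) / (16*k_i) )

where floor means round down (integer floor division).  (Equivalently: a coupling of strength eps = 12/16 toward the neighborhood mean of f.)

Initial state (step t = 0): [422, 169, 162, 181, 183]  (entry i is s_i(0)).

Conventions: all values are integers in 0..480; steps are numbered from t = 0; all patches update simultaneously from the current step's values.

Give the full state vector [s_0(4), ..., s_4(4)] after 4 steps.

Simulating step by step:
t=0: [422, 169, 162, 181, 183]
t=1: [214, 222, 222, 222, 223]
t=2: [266, 266, 266, 266, 266]
t=3: [266, 266, 266, 266, 266]
t=4: [266, 266, 266, 266, 266]

Answer: [266, 266, 266, 266, 266]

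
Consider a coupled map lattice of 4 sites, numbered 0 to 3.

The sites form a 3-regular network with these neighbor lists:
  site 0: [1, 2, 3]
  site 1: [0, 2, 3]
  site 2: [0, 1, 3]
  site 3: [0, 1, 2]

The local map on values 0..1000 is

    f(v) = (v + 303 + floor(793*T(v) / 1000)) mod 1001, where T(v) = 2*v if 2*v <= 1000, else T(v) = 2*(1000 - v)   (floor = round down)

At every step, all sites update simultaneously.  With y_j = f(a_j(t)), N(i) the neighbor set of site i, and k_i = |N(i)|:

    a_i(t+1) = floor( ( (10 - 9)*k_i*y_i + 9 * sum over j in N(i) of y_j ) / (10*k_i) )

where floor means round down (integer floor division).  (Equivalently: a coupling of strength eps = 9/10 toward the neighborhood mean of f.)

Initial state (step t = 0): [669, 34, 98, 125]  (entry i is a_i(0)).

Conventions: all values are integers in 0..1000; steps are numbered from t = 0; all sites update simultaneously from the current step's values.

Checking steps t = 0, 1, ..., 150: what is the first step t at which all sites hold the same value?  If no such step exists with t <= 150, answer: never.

Simulating step by step:
t=0: [669, 34, 98, 125]  (not all equal)
t=1: [521, 542, 508, 494]  (not all equal)
t=2: [579, 582, 578, 580]  (not all equal)
t=3: [547, 548, 547, 547]  (not all equal)
t=4: [566, 566, 566, 566]  (all equal)

Answer: 4
Key observation: Synchronization is absorbing here: once all sites are equal they stay equal, and step 4 is the first all-equal step.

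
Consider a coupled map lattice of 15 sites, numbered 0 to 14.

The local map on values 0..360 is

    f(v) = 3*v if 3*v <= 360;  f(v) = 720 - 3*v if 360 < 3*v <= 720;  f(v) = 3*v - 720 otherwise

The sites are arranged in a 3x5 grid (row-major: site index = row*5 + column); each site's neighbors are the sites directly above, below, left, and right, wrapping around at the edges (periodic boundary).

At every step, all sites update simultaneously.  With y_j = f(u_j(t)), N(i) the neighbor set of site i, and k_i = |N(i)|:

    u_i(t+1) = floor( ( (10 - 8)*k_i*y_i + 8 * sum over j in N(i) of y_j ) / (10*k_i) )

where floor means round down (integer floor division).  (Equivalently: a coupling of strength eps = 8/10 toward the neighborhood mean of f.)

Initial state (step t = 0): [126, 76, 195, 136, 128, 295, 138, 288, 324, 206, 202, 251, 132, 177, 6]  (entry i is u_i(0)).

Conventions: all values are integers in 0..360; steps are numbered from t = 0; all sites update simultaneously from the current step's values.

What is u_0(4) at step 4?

Answer: u_0(4) = 81

Derivation:
t=0: [126, 76, 195, 136, 128, 295, 138, 288, 324, 206, 202, 251, 132, 177, 6]
t=1: [237, 208, 228, 244, 222, 205, 175, 232, 199, 174, 134, 201, 165, 219, 151]
t=2: [116, 90, 78, 57, 108, 165, 107, 120, 84, 149, 163, 190, 93, 138, 180]
t=3: [279, 264, 262, 257, 259, 279, 265, 289, 272, 250, 226, 250, 265, 237, 262]
t=4: [81, 72, 82, 55, 64, 76, 88, 91, 66, 73, 74, 58, 65, 59, 40]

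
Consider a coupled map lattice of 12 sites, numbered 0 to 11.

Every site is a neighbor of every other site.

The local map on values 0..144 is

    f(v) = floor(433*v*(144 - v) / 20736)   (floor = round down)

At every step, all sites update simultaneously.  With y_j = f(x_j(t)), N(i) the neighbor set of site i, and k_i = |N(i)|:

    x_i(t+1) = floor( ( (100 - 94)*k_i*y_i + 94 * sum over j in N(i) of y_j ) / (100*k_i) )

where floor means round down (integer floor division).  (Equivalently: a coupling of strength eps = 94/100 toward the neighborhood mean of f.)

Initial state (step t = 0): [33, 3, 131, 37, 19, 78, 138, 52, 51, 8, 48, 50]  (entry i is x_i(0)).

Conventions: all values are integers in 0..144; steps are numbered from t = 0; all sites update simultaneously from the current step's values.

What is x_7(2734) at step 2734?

Simulating step by step:
t=0: [33, 3, 131, 37, 19, 78, 138, 52, 51, 8, 48, 50]
t=1: [65, 67, 66, 65, 66, 64, 66, 64, 64, 66, 64, 64]
t=2: [106, 106, 106, 106, 106, 106, 106, 106, 106, 106, 106, 106]
t=3: [84, 84, 84, 84, 84, 84, 84, 84, 84, 84, 84, 84]
t=4: [105, 105, 105, 105, 105, 105, 105, 105, 105, 105, 105, 105]
t=5: [85, 85, 85, 85, 85, 85, 85, 85, 85, 85, 85, 85]
t=6: [104, 104, 104, 104, 104, 104, 104, 104, 104, 104, 104, 104]
t=7: [86, 86, 86, 86, 86, 86, 86, 86, 86, 86, 86, 86]
t=8: [104, 104, 104, 104, 104, 104, 104, 104, 104, 104, 104, 104]

Answer: x_7(2734) = 104
Key observation: The state at step 6, [104, 104, 104, 104, 104, 104, 104, 104, 104, 104, 104, 104], reappears at step 8: the system is in a cycle of period 2 from step 6 on.  Therefore the state at step 2734 equals the state at step 6 + ((2734 - 6) mod 2) = 6, which is [104, 104, 104, 104, 104, 104, 104, 104, 104, 104, 104, 104].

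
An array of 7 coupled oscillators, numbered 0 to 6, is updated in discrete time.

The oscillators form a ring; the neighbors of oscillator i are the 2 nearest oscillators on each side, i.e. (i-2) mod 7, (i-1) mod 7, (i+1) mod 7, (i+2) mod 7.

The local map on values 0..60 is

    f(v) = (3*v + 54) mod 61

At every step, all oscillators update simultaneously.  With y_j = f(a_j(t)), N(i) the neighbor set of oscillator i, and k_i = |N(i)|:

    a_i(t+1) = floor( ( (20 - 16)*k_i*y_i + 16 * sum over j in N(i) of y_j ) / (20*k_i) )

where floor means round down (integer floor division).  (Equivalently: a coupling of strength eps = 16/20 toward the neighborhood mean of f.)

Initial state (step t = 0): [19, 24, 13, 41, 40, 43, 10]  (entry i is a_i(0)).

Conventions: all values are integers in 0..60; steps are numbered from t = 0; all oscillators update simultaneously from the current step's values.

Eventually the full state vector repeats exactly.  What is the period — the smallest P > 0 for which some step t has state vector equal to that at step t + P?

Simulating step by step:
t=0: [19, 24, 13, 41, 40, 43, 10]
t=1: [21, 32, 38, 28, 32, 36, 25]
t=2: [35, 30, 34, 31, 27, 29, 31]
t=3: [27, 28, 26, 22, 23, 23, 23]
t=4: [8, 19, 19, 17, 14, 15, 6]
t=5: [33, 34, 39, 43, 35, 29, 30]
t=6: [31, 27, 30, 27, 25, 21, 28]
t=7: [26, 17, 16, 22, 22, 23, 23]
t=8: [19, 31, 42, 40, 32, 26, 23]
t=9: [28, 37, 42, 34, 29, 28, 22]
t=10: [38, 42, 34, 34, 37, 28, 30]
t=11: [35, 38, 43, 37, 29, 32, 37]
t=12: [30, 33, 29, 27, 26, 34, 34]
t=13: [28, 23, 19, 21, 22, 22, 26]
t=14: [27, 26, 36, 45, 46, 40, 29]
t=15: [26, 17, 15, 23, 25, 19, 20]
t=16: [39, 29, 20, 28, 29, 24, 32]
t=17: [30, 33, 31, 22, 24, 23, 23]
t=18: [16, 27, 28, 24, 18, 17, 11]
t=19: [28, 20, 24, 24, 27, 32, 34]
t=20: [27, 22, 18, 20, 16, 19, 28]
t=21: [37, 37, 42, 50, 41, 34, 35]
t=22: [43, 40, 44, 42, 41, 38, 42]
t=23: [31, 34, 33, 42, 44, 43, 42]
t=24: [29, 41, 30, 25, 30, 28, 24]
t=25: [23, 21, 25, 24, 14, 13, 23]
t=26: [19, 13, 20, 26, 15, 14, 25]
t=27: [35, 30, 36, 33, 28, 28, 32]
t=28: [28, 31, 29, 25, 26, 25, 23]
t=29: [13, 13, 15, 13, 8, 8, 11]
t=30: [29, 32, 30, 27, 26, 24, 24]
t=31: [15, 17, 18, 15, 10, 10, 13]
t=32: [36, 39, 38, 35, 32, 30, 32]
t=33: [37, 40, 40, 36, 32, 31, 33]
t=34: [40, 43, 43, 39, 35, 33, 35]
t=35: [24, 27, 27, 23, 30, 41, 31]
t=36: [22, 11, 10, 20, 23, 21, 23]
t=37: [33, 32, 32, 31, 26, 34, 28]
t=38: [27, 25, 24, 25, 22, 23, 23]
t=39: [5, 6, 18, 15, 14, 16, 16]
t=40: [29, 29, 27, 34, 40, 32, 27]
t=41: [18, 19, 27, 29, 28, 29, 26]
t=42: [27, 27, 29, 23, 15, 22, 28]
t=43: [24, 12, 16, 26, 26, 25, 27]
t=44: [18, 19, 18, 19, 16, 8, 12]
t=45: [38, 44, 47, 41, 36, 36, 36]
t=46: [28, 31, 31, 30, 37, 44, 33]
t=47: [20, 23, 26, 23, 24, 23, 23]
t=48: [13, 13, 13, 3, 3, 12, 12]
t=49: [30, 25, 20, 19, 18, 18, 24]
t=50: [26, 27, 35, 40, 40, 34, 25]
t=51: [20, 23, 32, 37, 36, 31, 23]
t=52: [21, 25, 33, 27, 27, 32, 24]
t=53: [25, 22, 24, 18, 17, 22, 21]
t=54: [37, 34, 32, 42, 42, 42, 45]
t=55: [33, 33, 44, 47, 41, 44, 39]
t=56: [23, 25, 26, 20, 24, 30, 33]
t=57: [14, 20, 15, 19, 24, 22, 13]
t=58: [43, 41, 36, 40, 36, 36, 36]
t=59: [35, 37, 37, 45, 42, 34, 35]
t=60: [38, 33, 37, 36, 35, 34, 41]
t=61: [41, 43, 39, 37, 41, 42, 40]
t=62: [42, 39, 40, 41, 51, 52, 44]
t=63: [37, 43, 47, 41, 32, 33, 32]
t=64: [22, 27, 27, 25, 30, 37, 26]
t=65: [27, 20, 22, 19, 19, 28, 29]
t=66: [32, 38, 45, 45, 38, 29, 30]
t=67: [24, 21, 26, 24, 19, 24, 32]
t=68: [20, 20, 24, 24, 19, 18, 28]
t=69: [34, 26, 32, 31, 24, 34, 43]
t=70: [21, 19, 20, 20, 18, 19, 16]
t=71: [50, 50, 51, 50, 48, 49, 48]
t=72: [19, 20, 20, 19, 18, 18, 18]
t=73: [50, 50, 50, 50, 48, 48, 48]
t=74: [18, 19, 19, 18, 17, 17, 17]
t=75: [47, 47, 47, 47, 45, 45, 45]
t=76: [9, 10, 10, 9, 8, 8, 8]
t=77: [20, 20, 20, 20, 18, 18, 18]
t=78: [50, 51, 51, 50, 49, 49, 49]
t=79: [21, 21, 21, 21, 19, 19, 19]
t=80: [53, 54, 54, 53, 52, 52, 52]
t=81: [30, 30, 30, 30, 28, 28, 28]
t=82: [19, 20, 20, 19, 18, 18, 18]

Answer: 10
Key observation: The state at step 72, [19, 20, 20, 19, 18, 18, 18], reappears at step 82 — and no state repeats earlier — so the cycle the system enters has period 10.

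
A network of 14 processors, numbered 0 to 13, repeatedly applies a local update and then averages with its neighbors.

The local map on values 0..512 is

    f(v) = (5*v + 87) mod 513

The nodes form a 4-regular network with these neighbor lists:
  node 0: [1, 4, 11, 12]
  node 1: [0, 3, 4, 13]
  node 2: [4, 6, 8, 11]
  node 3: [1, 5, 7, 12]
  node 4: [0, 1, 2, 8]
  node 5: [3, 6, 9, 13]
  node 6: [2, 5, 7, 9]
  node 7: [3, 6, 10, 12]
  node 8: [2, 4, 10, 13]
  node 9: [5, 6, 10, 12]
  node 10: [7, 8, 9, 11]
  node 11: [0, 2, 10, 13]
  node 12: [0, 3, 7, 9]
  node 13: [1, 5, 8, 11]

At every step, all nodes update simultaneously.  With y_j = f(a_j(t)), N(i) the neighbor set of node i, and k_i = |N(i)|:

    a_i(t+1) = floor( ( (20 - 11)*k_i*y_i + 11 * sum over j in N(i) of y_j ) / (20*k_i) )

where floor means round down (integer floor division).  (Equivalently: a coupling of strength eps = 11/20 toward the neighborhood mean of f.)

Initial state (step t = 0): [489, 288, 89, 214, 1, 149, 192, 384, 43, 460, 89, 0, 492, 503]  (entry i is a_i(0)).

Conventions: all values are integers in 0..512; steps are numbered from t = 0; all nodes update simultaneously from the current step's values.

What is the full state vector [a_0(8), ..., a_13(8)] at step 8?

Answer: [196, 320, 213, 246, 181, 359, 361, 202, 226, 334, 218, 242, 182, 360]

Derivation:
t=0: [489, 288, 89, 214, 1, 149, 192, 384, 43, 460, 89, 0, 492, 503]
t=1: [377, 327, 77, 304, 220, 215, 166, 302, 158, 268, 172, 115, 417, 182]
t=2: [279, 239, 360, 98, 272, 247, 328, 167, 377, 330, 328, 317, 186, 332]
t=3: [385, 273, 318, 230, 394, 223, 256, 313, 355, 250, 245, 224, 381, 247]
t=4: [359, 327, 178, 255, 189, 238, 254, 228, 245, 312, 256, 245, 356, 285]
t=5: [264, 243, 333, 283, 178, 286, 289, 274, 307, 220, 274, 353, 283, 357]
t=6: [381, 351, 283, 444, 339, 423, 405, 453, 235, 334, 329, 327, 413, 309]
t=7: [317, 279, 313, 232, 311, 153, 184, 218, 244, 167, 215, 249, 213, 161]
t=8: [196, 320, 213, 246, 181, 359, 361, 202, 226, 334, 218, 242, 182, 360]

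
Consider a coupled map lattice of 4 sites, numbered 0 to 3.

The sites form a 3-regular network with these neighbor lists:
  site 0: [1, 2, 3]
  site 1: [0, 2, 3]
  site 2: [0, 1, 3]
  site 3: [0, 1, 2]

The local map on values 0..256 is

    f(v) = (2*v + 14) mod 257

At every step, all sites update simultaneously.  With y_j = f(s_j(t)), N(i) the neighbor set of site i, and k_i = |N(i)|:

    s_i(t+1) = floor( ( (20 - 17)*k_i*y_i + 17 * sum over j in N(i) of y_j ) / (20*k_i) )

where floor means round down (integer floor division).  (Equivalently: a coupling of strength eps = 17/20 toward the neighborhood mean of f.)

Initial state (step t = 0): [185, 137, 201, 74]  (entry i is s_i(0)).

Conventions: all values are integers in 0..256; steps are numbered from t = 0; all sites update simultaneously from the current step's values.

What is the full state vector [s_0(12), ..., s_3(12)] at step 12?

Simulating step by step:
t=0: [185, 137, 201, 74]
t=1: [118, 131, 114, 114]
t=2: [180, 210, 181, 181]
t=3: [135, 127, 134, 134]
t=4: [21, 23, 21, 21]
t=5: [57, 56, 57, 57]
t=6: [127, 127, 127, 127]
t=7: [11, 11, 11, 11]
t=8: [36, 36, 36, 36]
t=9: [86, 86, 86, 86]
t=10: [186, 186, 186, 186]
t=11: [129, 129, 129, 129]
t=12: [15, 15, 15, 15]

Answer: [15, 15, 15, 15]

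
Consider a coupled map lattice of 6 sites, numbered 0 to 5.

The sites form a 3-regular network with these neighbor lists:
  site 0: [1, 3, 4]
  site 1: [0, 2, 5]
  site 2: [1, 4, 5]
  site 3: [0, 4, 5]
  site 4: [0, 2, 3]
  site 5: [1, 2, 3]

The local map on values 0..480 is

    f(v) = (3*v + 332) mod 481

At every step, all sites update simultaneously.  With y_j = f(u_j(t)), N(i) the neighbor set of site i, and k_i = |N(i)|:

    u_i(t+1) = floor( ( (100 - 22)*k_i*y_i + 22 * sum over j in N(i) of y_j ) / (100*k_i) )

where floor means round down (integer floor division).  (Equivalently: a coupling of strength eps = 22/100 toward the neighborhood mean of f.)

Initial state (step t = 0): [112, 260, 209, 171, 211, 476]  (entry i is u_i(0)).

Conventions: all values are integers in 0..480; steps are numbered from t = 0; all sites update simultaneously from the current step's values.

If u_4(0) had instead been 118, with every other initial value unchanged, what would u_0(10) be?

Simulating step by step:
t=0: [112, 260, 209, 171, 118, 476]
t=1: [198, 189, 422, 335, 235, 320]
t=2: [410, 394, 181, 354, 130, 326]
t=3: [147, 118, 355, 388, 257, 337]
t=4: [257, 241, 392, 101, 167, 348]
t=5: [153, 118, 113, 186, 300, 345]
t=6: [306, 226, 212, 391, 277, 374]
t=7: [247, 59, 23, 85, 182, 17]
t=8: [125, 87, 372, 148, 354, 337]
t=9: [237, 132, 71, 306, 375, 327]
t=10: [103, 229, 94, 257, 42, 317]

Answer: u_0(10) = 103
Key observation: This trace re-runs the system from the modified initial state.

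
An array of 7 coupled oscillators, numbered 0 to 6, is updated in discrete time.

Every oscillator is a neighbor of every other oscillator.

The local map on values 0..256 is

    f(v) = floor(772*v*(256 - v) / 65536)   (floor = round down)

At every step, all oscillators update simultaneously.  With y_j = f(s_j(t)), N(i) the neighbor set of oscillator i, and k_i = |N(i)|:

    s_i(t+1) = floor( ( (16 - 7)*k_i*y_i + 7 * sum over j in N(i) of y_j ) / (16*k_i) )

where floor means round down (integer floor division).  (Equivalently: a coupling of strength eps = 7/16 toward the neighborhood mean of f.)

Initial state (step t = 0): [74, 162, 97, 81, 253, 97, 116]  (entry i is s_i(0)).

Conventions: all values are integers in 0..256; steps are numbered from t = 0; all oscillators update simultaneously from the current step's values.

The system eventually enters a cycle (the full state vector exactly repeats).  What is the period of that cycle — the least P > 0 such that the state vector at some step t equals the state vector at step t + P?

Answer: 2
Key observation: The state at step 6, [175, 175, 175, 175, 175, 175, 175], reappears at step 8 — and no state repeats earlier — so the cycle the system enters has period 2.

Derivation:
t=0: [74, 162, 97, 81, 253, 97, 116]
t=1: [154, 165, 166, 158, 81, 166, 171]
t=2: [180, 175, 175, 178, 170, 175, 173]
t=3: [163, 166, 166, 164, 169, 166, 167]
t=4: [176, 175, 175, 176, 174, 175, 175]
t=5: [165, 166, 166, 165, 166, 166, 166]
t=6: [175, 175, 175, 175, 175, 175, 175]
t=7: [166, 166, 166, 166, 166, 166, 166]
t=8: [175, 175, 175, 175, 175, 175, 175]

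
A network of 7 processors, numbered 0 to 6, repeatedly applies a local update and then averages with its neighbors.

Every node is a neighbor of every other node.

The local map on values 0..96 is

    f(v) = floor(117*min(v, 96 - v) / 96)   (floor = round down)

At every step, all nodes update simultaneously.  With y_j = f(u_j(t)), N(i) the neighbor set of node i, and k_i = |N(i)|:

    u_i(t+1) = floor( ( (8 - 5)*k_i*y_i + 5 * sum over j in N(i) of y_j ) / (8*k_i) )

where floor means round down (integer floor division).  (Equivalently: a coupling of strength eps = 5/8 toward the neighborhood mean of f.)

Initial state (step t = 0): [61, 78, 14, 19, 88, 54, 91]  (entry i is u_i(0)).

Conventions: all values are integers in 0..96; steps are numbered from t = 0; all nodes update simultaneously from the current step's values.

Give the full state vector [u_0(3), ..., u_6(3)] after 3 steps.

Answer: [34, 33, 33, 33, 33, 34, 33]

Derivation:
t=0: [61, 78, 14, 19, 88, 54, 91]
t=1: [28, 23, 22, 23, 20, 31, 19]
t=2: [30, 28, 27, 28, 27, 30, 27]
t=3: [34, 33, 33, 33, 33, 34, 33]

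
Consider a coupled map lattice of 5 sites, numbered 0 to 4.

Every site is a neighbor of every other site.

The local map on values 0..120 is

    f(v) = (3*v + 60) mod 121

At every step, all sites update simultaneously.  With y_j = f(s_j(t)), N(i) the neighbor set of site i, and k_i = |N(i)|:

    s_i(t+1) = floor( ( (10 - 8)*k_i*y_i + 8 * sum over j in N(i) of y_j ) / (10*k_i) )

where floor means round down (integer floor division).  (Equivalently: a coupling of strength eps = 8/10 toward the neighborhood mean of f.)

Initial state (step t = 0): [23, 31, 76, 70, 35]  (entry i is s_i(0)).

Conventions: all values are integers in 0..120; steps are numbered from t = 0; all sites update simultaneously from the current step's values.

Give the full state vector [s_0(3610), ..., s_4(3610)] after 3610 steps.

Answer: [71, 71, 71, 71, 71]
Key observation: The state at step 1, [31, 31, 31, 31, 31], reappears at step 6: the system is in a cycle of period 5 from step 1 on.  Therefore the state at step 3610 equals the state at step 1 + ((3610 - 1) mod 5) = 5, which is [71, 71, 71, 71, 71].

Derivation:
t=0: [23, 31, 76, 70, 35]
t=1: [31, 31, 31, 31, 31]
t=2: [32, 32, 32, 32, 32]
t=3: [35, 35, 35, 35, 35]
t=4: [44, 44, 44, 44, 44]
t=5: [71, 71, 71, 71, 71]
t=6: [31, 31, 31, 31, 31]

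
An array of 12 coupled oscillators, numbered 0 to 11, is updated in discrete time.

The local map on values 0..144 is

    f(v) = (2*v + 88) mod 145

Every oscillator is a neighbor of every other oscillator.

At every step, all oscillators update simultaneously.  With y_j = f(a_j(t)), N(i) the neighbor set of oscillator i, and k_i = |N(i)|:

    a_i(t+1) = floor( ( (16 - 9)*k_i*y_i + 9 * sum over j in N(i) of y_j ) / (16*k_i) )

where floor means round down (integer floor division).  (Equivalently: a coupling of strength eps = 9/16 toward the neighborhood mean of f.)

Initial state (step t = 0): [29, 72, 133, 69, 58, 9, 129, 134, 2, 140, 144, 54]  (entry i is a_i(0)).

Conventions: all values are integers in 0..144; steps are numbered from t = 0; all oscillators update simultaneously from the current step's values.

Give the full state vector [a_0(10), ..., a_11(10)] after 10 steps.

Answer: [62, 53, 100, 53, 100, 54, 100, 100, 54, 53, 53, 100]

Derivation:
t=0: [29, 72, 133, 69, 58, 9, 129, 134, 2, 140, 144, 54]
t=1: [42, 75, 67, 73, 65, 83, 63, 67, 77, 72, 75, 61]
t=2: [59, 84, 78, 83, 77, 91, 75, 78, 86, 82, 84, 74]
t=3: [85, 105, 100, 104, 99, 110, 98, 100, 106, 103, 105, 97]
t=4: [88, 47, 99, 46, 98, 51, 98, 99, 48, 46, 47, 97]
t=5: [99, 67, 107, 66, 107, 70, 107, 107, 68, 66, 67, 106]
t=6: [88, 63, 38, 62, 38, 66, 38, 38, 64, 62, 63, 37]
t=7: [78, 58, 39, 58, 39, 61, 39, 39, 59, 58, 58, 38]
t=8: [67, 51, 36, 51, 36, 53, 36, 36, 52, 51, 51, 36]
t=9: [51, 39, 27, 39, 27, 40, 27, 27, 40, 39, 39, 27]
t=10: [62, 53, 100, 53, 100, 54, 100, 100, 54, 53, 53, 100]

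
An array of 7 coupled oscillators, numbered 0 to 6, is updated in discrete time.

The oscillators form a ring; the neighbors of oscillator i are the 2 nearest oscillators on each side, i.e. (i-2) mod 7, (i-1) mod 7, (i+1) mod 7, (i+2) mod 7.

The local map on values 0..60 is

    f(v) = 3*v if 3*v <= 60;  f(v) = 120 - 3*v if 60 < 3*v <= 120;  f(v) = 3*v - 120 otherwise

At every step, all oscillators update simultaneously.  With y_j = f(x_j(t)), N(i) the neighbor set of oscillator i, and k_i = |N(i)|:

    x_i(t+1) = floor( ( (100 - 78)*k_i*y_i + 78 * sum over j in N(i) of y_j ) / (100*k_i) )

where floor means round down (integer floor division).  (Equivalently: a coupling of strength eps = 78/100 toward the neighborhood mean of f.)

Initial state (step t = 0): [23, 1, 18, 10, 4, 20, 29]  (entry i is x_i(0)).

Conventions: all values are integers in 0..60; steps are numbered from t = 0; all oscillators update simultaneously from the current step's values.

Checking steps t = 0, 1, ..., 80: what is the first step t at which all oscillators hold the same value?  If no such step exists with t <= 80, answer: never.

Simulating step by step:
t=0: [23, 1, 18, 10, 4, 20, 29]  (not all equal)
t=1: [40, 33, 30, 31, 37, 37, 31]  (not all equal)
t=2: [16, 21, 17, 19, 20, 14, 13]  (not all equal)
t=3: [47, 50, 54, 53, 50, 49, 48]  (not all equal)
t=4: [28, 31, 32, 33, 32, 28, 26]  (not all equal)
t=5: [33, 29, 26, 26, 29, 31, 33]  (not all equal)
t=6: [28, 31, 34, 35, 33, 28, 26]  (not all equal)
t=7: [31, 27, 23, 23, 26, 30, 32]  (not all equal)
t=8: [34, 38, 42, 42, 39, 34, 32]  (not all equal)
t=9: [14, 11, 7, 7, 11, 13, 14]  (not all equal)
t=10: [35, 31, 29, 29, 31, 35, 37]  (not all equal)
t=11: [19, 23, 27, 27, 23, 19, 18]  (not all equal)
t=12: [51, 48, 47, 47, 48, 51, 54]  (not all equal)
t=13: [30, 28, 24, 24, 28, 30, 31]  (not all equal)
t=14: [34, 37, 39, 39, 37, 34, 31]  (not all equal)
t=15: [15, 11, 8, 8, 11, 15, 16]  (not all equal)
t=16: [39, 34, 31, 31, 34, 39, 40]  (not all equal)
t=17: [10, 15, 18, 18, 15, 10, 8]  (not all equal)
t=18: [36, 41, 45, 45, 41, 36, 34]  (not all equal)
t=19: [12, 12, 9, 9, 12, 12, 9]  (not all equal)
t=20: [32, 30, 32, 32, 30, 32, 34]  (not all equal)
t=21: [24, 24, 26, 26, 24, 24, 25]  (not all equal)
t=22: [46, 45, 45, 45, 45, 46, 47]  (not all equal)
t=23: [17, 16, 15, 15, 16, 17, 17]  (not all equal)
t=24: [49, 48, 47, 47, 48, 49, 49]  (not all equal)
t=25: [25, 24, 23, 23, 24, 25, 25]  (not all equal)
t=26: [46, 48, 48, 48, 48, 46, 46]  (not all equal)
t=27: [20, 21, 22, 22, 21, 20, 20]  (not all equal)
t=28: [58, 57, 56, 56, 57, 58, 58]  (not all equal)
t=29: [52, 51, 50, 50, 51, 52, 52]  (not all equal)
t=30: [34, 33, 32, 32, 33, 34, 34]  (not all equal)
t=31: [19, 21, 21, 21, 21, 19, 19]  (not all equal)
t=32: [57, 57, 57, 57, 57, 57, 57]  (all equal)

Answer: 32
Key observation: Synchronization is absorbing here: once all oscillators are equal they stay equal, and step 32 is the first all-equal step.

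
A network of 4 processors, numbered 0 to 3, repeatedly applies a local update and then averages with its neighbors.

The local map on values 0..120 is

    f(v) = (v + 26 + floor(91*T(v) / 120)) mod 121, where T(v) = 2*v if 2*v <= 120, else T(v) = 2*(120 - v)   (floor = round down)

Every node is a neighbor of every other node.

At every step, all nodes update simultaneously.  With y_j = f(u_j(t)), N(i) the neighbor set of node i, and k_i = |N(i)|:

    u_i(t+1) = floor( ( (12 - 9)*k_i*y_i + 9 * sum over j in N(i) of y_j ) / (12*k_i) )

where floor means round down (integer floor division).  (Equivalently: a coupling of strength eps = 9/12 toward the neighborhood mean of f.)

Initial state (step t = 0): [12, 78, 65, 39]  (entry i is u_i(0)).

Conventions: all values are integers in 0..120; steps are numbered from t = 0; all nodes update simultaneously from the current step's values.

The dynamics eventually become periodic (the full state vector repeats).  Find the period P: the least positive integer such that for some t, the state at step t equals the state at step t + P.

Answer: 18
Key observation: The state at step 1, [39, 39, 39, 39], reappears at step 19 — and no state repeats earlier — so the cycle the system enters has period 18.

Derivation:
t=0: [12, 78, 65, 39]
t=1: [39, 39, 39, 39]
t=2: [3, 3, 3, 3]
t=3: [33, 33, 33, 33]
t=4: [109, 109, 109, 109]
t=5: [30, 30, 30, 30]
t=6: [101, 101, 101, 101]
t=7: [34, 34, 34, 34]
t=8: [111, 111, 111, 111]
t=9: [29, 29, 29, 29]
t=10: [98, 98, 98, 98]
t=11: [36, 36, 36, 36]
t=12: [116, 116, 116, 116]
t=13: [27, 27, 27, 27]
t=14: [93, 93, 93, 93]
t=15: [38, 38, 38, 38]
t=16: [0, 0, 0, 0]
t=17: [26, 26, 26, 26]
t=18: [91, 91, 91, 91]
t=19: [39, 39, 39, 39]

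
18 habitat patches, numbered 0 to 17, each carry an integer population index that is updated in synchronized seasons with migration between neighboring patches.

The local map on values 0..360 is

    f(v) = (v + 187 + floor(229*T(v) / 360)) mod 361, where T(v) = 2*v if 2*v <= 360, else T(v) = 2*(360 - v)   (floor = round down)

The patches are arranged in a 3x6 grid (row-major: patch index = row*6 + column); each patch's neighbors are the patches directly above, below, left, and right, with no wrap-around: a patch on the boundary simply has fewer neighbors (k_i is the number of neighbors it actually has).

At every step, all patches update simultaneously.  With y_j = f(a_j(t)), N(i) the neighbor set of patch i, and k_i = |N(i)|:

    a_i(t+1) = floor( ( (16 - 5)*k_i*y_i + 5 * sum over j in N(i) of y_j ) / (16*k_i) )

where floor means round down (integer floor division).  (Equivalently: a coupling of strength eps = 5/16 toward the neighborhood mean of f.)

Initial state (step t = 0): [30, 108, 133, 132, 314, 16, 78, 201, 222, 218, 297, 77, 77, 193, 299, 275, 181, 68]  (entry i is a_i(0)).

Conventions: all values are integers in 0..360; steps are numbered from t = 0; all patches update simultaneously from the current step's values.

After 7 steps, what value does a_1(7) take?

Answer: a_1(7) = 228

Derivation:
t=0: [30, 108, 133, 132, 314, 16, 78, 201, 222, 218, 297, 77, 77, 193, 299, 275, 181, 68]
t=1: [186, 112, 131, 143, 193, 184, 52, 198, 214, 213, 190, 79, 36, 203, 207, 212, 239, 271]
t=2: [220, 116, 131, 163, 222, 197, 285, 223, 217, 220, 212, 73, 267, 232, 226, 225, 219, 179]
t=3: [200, 120, 137, 194, 221, 247, 210, 211, 215, 221, 235, 313, 211, 219, 222, 222, 224, 249]
t=4: [208, 129, 151, 219, 222, 214, 226, 215, 217, 223, 218, 204, 225, 224, 223, 223, 221, 214]
t=5: [209, 146, 175, 218, 223, 225, 222, 216, 219, 223, 224, 226, 222, 223, 223, 223, 223, 225]
t=6: [215, 178, 216, 223, 223, 222, 223, 219, 223, 223, 222, 222, 223, 223, 223, 223, 222, 222]
t=7: [225, 228, 225, 223, 223, 223, 223, 224, 223, 223, 223, 223, 223, 223, 223, 223, 223, 223]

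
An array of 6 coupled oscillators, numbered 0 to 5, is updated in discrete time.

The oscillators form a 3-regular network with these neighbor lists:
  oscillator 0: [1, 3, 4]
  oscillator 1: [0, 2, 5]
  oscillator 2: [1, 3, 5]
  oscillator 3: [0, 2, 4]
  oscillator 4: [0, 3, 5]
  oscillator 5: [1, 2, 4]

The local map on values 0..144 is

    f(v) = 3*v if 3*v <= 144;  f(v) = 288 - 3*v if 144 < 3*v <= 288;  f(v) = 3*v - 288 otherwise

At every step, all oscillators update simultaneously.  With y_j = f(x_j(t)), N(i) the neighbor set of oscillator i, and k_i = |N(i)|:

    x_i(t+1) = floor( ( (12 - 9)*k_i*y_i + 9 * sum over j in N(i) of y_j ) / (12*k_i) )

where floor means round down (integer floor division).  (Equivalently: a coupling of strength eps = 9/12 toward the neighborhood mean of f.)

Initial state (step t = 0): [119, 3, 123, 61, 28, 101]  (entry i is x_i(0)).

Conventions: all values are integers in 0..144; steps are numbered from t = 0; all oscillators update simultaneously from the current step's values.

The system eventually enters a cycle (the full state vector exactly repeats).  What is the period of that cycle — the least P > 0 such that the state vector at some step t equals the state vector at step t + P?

Simulating step by step:
t=0: [119, 3, 123, 61, 28, 101]
t=1: [66, 43, 52, 84, 68, 47]
t=2: [84, 123, 109, 85, 87, 121]
t=3: [44, 57, 57, 33, 42, 55]
t=4: [118, 122, 114, 118, 120, 120]
t=5: [70, 67, 67, 64, 69, 69]
t=6: [85, 83, 87, 85, 84, 84]
t=7: [35, 33, 33, 32, 34, 34]
t=8: [100, 101, 99, 100, 101, 100]
t=9: [13, 12, 12, 12, 12, 12]
t=10: [36, 36, 36, 36, 36, 36]
t=11: [108, 108, 108, 108, 108, 108]
t=12: [36, 36, 36, 36, 36, 36]

Answer: 2
Key observation: The state at step 10, [36, 36, 36, 36, 36, 36], reappears at step 12 — and no state repeats earlier — so the cycle the system enters has period 2.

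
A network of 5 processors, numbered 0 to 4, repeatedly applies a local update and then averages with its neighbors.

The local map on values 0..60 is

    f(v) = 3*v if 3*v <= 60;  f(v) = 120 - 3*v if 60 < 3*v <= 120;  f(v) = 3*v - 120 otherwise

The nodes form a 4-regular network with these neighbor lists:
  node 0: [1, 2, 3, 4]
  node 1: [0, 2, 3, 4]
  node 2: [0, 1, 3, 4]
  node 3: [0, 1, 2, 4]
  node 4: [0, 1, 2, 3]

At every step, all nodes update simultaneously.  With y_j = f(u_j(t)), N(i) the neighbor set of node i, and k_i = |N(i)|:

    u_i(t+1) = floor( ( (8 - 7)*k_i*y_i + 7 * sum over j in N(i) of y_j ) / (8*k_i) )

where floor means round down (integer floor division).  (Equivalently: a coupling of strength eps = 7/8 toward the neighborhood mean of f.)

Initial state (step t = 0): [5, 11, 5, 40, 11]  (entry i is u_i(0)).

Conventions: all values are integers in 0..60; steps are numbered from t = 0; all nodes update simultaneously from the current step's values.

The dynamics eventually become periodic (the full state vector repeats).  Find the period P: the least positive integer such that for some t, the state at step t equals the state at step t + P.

Simulating step by step:
t=0: [5, 11, 5, 40, 11]
t=1: [19, 17, 19, 21, 17]
t=2: [54, 54, 54, 54, 54]
t=3: [42, 42, 42, 42, 42]
t=4: [6, 6, 6, 6, 6]
t=5: [18, 18, 18, 18, 18]
t=6: [54, 54, 54, 54, 54]

Answer: 4
Key observation: The state at step 2, [54, 54, 54, 54, 54], reappears at step 6 — and no state repeats earlier — so the cycle the system enters has period 4.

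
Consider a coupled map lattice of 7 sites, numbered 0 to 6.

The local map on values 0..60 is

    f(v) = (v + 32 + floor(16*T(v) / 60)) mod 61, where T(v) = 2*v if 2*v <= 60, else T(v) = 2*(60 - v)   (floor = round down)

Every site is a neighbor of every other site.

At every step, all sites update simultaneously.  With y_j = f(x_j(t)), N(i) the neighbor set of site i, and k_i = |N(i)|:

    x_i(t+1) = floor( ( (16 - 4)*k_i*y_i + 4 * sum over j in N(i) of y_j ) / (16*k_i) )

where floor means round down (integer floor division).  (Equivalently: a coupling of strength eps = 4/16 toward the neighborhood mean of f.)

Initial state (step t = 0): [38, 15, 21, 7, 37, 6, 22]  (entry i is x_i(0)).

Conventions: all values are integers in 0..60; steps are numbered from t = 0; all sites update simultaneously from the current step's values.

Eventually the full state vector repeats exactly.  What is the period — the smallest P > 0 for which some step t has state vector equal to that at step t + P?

Answer: 3
Key observation: The state at step 30, [30, 30, 30, 30, 30, 30, 30], reappears at step 33 — and no state repeats earlier — so the cycle the system enters has period 3.

Derivation:
t=0: [38, 15, 21, 7, 37, 6, 22]
t=1: [21, 46, 9, 37, 21, 36, 10]
t=2: [8, 23, 38, 20, 8, 20, 40]
t=3: [36, 9, 19, 6, 36, 6, 20]
t=4: [20, 38, 6, 35, 20, 35, 7]
t=5: [6, 20, 35, 19, 6, 19, 35]
t=6: [34, 5, 18, 5, 34, 5, 18]
t=7: [24, 38, 53, 38, 24, 38, 53]
t=8: [10, 19, 24, 19, 10, 19, 24]
t=9: [37, 4, 9, 4, 37, 4, 9]
t=10: [24, 37, 42, 37, 24, 37, 42]
t=11: [9, 19, 20, 19, 9, 19, 20]
t=12: [35, 3, 4, 3, 35, 3, 4]
t=13: [22, 34, 36, 34, 22, 34, 36]
t=14: [7, 16, 17, 16, 7, 16, 17]
t=15: [45, 55, 56, 55, 45, 55, 56]
t=16: [24, 27, 28, 27, 24, 27, 28]
t=17: [8, 11, 12, 11, 8, 11, 12]
t=18: [45, 47, 49, 47, 45, 47, 49]
t=19: [24, 24, 24, 24, 24, 24, 24]
t=20: [7, 7, 7, 7, 7, 7, 7]
t=21: [42, 42, 42, 42, 42, 42, 42]
t=22: [22, 22, 22, 22, 22, 22, 22]
t=23: [4, 4, 4, 4, 4, 4, 4]
t=24: [38, 38, 38, 38, 38, 38, 38]
t=25: [20, 20, 20, 20, 20, 20, 20]
t=26: [1, 1, 1, 1, 1, 1, 1]
t=27: [33, 33, 33, 33, 33, 33, 33]
t=28: [18, 18, 18, 18, 18, 18, 18]
t=29: [59, 59, 59, 59, 59, 59, 59]
t=30: [30, 30, 30, 30, 30, 30, 30]
t=31: [17, 17, 17, 17, 17, 17, 17]
t=32: [58, 58, 58, 58, 58, 58, 58]
t=33: [30, 30, 30, 30, 30, 30, 30]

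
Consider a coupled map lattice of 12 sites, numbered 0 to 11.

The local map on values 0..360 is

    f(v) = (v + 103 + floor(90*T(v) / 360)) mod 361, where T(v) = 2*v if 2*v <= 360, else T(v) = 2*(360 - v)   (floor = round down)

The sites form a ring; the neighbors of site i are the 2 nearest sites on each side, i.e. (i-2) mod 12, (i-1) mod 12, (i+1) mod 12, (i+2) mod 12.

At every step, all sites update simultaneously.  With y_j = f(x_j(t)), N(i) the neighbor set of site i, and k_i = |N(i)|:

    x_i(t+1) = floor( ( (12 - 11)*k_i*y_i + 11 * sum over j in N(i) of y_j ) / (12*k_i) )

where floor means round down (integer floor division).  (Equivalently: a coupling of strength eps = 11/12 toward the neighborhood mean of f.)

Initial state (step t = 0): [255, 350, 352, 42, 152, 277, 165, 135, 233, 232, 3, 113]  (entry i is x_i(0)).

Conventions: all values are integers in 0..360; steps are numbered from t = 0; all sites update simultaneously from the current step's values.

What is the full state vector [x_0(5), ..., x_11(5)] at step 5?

Simulating step by step:
t=0: [255, 350, 352, 42, 152, 277, 165, 135, 233, 232, 3, 113]
t=1: [135, 142, 155, 148, 182, 269, 197, 136, 186, 168, 99, 89]
t=2: [286, 301, 247, 192, 169, 157, 91, 127, 215, 214, 229, 300]
t=3: [56, 51, 120, 187, 176, 235, 252, 169, 139, 100, 47, 52]
t=4: [202, 167, 112, 117, 88, 100, 167, 178, 216, 255, 228, 196]
t=5: [157, 165, 226, 278, 284, 221, 150, 157, 104, 25, 30, 107]

Answer: [157, 165, 226, 278, 284, 221, 150, 157, 104, 25, 30, 107]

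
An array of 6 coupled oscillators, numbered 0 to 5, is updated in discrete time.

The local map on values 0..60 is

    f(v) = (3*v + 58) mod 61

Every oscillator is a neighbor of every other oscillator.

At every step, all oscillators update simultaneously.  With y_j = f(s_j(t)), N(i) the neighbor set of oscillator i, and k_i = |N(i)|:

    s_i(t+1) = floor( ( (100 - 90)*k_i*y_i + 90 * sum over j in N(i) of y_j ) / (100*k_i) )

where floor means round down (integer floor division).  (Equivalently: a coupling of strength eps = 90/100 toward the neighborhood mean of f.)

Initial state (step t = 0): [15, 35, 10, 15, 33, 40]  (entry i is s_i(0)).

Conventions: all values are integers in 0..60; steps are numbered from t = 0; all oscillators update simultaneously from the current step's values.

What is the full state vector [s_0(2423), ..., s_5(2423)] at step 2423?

Simulating step by step:
t=0: [15, 35, 10, 15, 33, 40]
t=1: [40, 40, 41, 40, 40, 39]
t=2: [56, 56, 55, 56, 56, 56]
t=3: [42, 42, 42, 42, 42, 42]
t=4: [1, 1, 1, 1, 1, 1]
t=5: [0, 0, 0, 0, 0, 0]
t=6: [58, 58, 58, 58, 58, 58]
t=7: [49, 49, 49, 49, 49, 49]
t=8: [22, 22, 22, 22, 22, 22]
t=9: [2, 2, 2, 2, 2, 2]
t=10: [3, 3, 3, 3, 3, 3]
t=11: [6, 6, 6, 6, 6, 6]
t=12: [15, 15, 15, 15, 15, 15]
t=13: [42, 42, 42, 42, 42, 42]

Answer: [42, 42, 42, 42, 42, 42]
Key observation: The state at step 3, [42, 42, 42, 42, 42, 42], reappears at step 13: the system is in a cycle of period 10 from step 3 on.  Therefore the state at step 2423 equals the state at step 3 + ((2423 - 3) mod 10) = 3, which is [42, 42, 42, 42, 42, 42].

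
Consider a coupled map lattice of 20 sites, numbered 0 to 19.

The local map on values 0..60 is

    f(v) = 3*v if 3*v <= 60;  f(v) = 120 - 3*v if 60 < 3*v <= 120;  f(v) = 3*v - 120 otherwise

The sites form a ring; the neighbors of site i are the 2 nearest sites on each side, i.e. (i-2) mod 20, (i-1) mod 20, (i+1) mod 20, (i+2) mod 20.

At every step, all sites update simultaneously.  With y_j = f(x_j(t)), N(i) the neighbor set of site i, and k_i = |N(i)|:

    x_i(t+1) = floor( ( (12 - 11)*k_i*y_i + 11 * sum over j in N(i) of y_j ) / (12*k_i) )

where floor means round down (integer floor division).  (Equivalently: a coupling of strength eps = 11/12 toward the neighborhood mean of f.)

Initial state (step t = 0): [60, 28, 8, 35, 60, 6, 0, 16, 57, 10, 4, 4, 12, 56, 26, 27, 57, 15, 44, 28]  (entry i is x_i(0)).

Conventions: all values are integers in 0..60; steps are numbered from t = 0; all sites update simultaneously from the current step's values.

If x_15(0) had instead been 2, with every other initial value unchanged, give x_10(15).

Answer: x_10(15) = 35
Key observation: This trace re-runs the system from the modified initial state.

Derivation:
t=0: [60, 28, 8, 35, 60, 6, 0, 16, 57, 10, 4, 4, 12, 56, 26, 2, 57, 15, 44, 28]
t=1: [29, 33, 41, 32, 18, 29, 40, 26, 24, 30, 30, 29, 29, 26, 35, 43, 28, 27, 45, 38]
t=2: [13, 16, 30, 27, 18, 30, 40, 28, 27, 37, 35, 33, 30, 24, 28, 31, 20, 18, 27, 25]
t=3: [40, 39, 43, 40, 27, 32, 36, 20, 17, 26, 23, 25, 30, 30, 40, 47, 40, 43, 48, 45]
t=4: [11, 5, 10, 17, 13, 27, 40, 34, 42, 50, 42, 38, 31, 24, 18, 10, 12, 14, 7, 9]
t=5: [24, 33, 34, 32, 30, 28, 23, 18, 12, 10, 16, 25, 28, 30, 36, 43, 36, 29, 33, 27]
t=6: [26, 31, 29, 26, 32, 39, 40, 39, 44, 44, 37, 36, 33, 25, 20, 20, 18, 21, 32, 31]
t=7: [28, 35, 33, 23, 19, 16, 9, 6, 6, 9, 13, 20, 30, 38, 46, 54, 50, 42, 43, 36]
t=8: [16, 28, 38, 36, 38, 39, 34, 29, 26, 33, 34, 28, 30, 34, 26, 17, 19, 21, 20, 16]
t=9: [38, 29, 23, 12, 9, 16, 20, 22, 24, 31, 31, 22, 28, 37, 39, 44, 52, 54, 53, 50]
t=10: [35, 30, 27, 39, 46, 44, 45, 46, 42, 44, 40, 27, 24, 24, 21, 21, 25, 30, 29, 30]
t=11: [31, 22, 18, 22, 17, 13, 13, 11, 10, 15, 24, 28, 37, 50, 50, 46, 44, 40, 30, 27]
t=12: [42, 44, 47, 49, 46, 43, 38, 37, 40, 37, 31, 33, 33, 23, 18, 18, 18, 22, 20, 28]
t=13: [30, 21, 16, 16, 15, 14, 8, 6, 11, 13, 13, 26, 36, 38, 45, 53, 55, 51, 39, 33]
t=14: [32, 38, 45, 48, 40, 34, 33, 33, 30, 33, 32, 25, 24, 25, 24, 25, 24, 27, 29, 29]
t=15: [21, 22, 13, 10, 17, 16, 17, 22, 22, 29, 35, 35, 41, 46, 46, 45, 41, 39, 35, 26]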